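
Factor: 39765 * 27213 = 1082124945 = 3^2*5^1*11^1 * 47^1*193^1* 241^1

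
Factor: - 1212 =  - 2^2 * 3^1*101^1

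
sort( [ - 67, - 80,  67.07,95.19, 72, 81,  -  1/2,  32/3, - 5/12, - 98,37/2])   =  [ - 98, - 80,-67, - 1/2 , - 5/12, 32/3 , 37/2, 67.07,  72,81, 95.19]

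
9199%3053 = 40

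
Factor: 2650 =2^1*5^2*53^1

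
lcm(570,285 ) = 570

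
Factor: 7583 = 7583^1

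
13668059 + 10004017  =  23672076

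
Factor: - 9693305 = -5^1*73^1*26557^1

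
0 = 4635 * 0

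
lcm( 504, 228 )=9576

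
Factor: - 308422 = -2^1  *154211^1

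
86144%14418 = 14054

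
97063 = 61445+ 35618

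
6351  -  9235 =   -  2884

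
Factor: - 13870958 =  - 2^1*6935479^1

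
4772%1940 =892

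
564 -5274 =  - 4710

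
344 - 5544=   -  5200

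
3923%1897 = 129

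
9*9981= 89829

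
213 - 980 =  - 767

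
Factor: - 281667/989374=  - 2^( - 1 )*3^1*93889^1 *494687^( - 1) 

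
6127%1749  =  880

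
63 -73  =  -10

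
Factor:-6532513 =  - 13^1*502501^1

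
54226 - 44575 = 9651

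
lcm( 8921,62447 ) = 62447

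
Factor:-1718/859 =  - 2^1= - 2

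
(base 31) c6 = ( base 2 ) 101111010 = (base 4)11322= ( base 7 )1050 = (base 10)378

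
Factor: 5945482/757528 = 2^( - 2 )*23^( - 2) * 179^ ( - 1)*2972741^1  =  2972741/378764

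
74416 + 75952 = 150368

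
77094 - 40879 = 36215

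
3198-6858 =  - 3660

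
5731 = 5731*1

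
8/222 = 4/111 =0.04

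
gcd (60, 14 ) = 2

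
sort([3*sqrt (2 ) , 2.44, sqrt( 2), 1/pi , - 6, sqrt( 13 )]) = [ - 6, 1/pi, sqrt(2),2.44,sqrt(13 ), 3*sqrt( 2)]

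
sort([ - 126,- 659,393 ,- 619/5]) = [ - 659,-126,- 619/5,393 ] 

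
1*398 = 398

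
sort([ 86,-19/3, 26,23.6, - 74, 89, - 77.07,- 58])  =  [ -77.07,- 74, -58, - 19/3,  23.6, 26 , 86 , 89]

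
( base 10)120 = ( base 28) 48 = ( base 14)88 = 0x78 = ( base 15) 80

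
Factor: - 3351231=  - 3^2*13^1*28643^1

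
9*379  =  3411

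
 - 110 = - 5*22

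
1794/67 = 1794/67 =26.78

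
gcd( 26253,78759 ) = 26253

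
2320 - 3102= - 782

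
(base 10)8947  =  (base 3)110021101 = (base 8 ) 21363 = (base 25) e7m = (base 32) 8NJ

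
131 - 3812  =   -3681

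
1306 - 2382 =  - 1076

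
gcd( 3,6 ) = 3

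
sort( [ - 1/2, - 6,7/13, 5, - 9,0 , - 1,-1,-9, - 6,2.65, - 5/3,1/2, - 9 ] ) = [ - 9, - 9, - 9, - 6 , - 6, - 5/3, - 1, - 1, - 1/2 , 0, 1/2, 7/13, 2.65,5]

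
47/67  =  47/67 =0.70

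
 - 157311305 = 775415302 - 932726607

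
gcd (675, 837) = 27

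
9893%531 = 335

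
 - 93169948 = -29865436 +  - 63304512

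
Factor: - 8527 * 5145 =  - 3^1*5^1*7^3*8527^1=-43871415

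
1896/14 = 948/7 = 135.43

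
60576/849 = 71 + 99/283   =  71.35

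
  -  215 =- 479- - 264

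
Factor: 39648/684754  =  2^4*3^1*829^ ( - 1) = 48/829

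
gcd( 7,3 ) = 1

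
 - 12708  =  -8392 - 4316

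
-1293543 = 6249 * ( - 207)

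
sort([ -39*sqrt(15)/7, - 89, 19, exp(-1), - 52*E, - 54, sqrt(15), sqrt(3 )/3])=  [ - 52* E, - 89,- 54,- 39 * sqrt( 15) /7, exp( - 1), sqrt( 3) /3, sqrt( 15 ),19 ] 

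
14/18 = 7/9 =0.78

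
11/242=1/22 = 0.05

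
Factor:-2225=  - 5^2*89^1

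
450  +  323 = 773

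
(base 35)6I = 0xE4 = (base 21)ai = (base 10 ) 228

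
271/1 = 271 =271.00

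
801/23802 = 267/7934  =  0.03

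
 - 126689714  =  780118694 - 906808408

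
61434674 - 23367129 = 38067545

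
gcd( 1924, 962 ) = 962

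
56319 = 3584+52735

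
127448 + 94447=221895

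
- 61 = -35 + - 26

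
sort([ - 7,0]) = [ - 7,0 ] 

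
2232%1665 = 567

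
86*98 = 8428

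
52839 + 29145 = 81984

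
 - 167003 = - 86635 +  - 80368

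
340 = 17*20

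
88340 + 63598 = 151938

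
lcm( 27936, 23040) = 2234880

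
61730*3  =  185190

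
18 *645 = 11610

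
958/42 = 22 + 17/21 = 22.81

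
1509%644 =221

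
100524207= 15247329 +85276878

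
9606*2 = 19212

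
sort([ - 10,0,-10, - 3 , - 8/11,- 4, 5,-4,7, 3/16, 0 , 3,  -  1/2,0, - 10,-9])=[ - 10, - 10,-10,-9, - 4, - 4, - 3, - 8/11, - 1/2, 0,0, 0,3/16,3, 5,7]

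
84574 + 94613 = 179187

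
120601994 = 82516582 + 38085412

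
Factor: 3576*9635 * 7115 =2^3*3^1*5^2*41^1*47^1*149^1*1423^1 = 245145617400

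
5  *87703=438515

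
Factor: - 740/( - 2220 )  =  3^( - 1 ) = 1/3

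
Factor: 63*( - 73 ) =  - 3^2*7^1*73^1 = - 4599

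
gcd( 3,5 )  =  1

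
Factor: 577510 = 2^1*5^1*57751^1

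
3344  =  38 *88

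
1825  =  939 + 886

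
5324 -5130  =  194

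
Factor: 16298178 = 2^1*3^1*13^1*223^1*937^1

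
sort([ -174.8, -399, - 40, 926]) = [ - 399,-174.8,  -  40,926] 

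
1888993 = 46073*41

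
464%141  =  41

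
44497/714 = 62+229/714=62.32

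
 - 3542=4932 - 8474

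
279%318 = 279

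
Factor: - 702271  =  -199^1  *  3529^1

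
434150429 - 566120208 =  -131969779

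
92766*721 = 66884286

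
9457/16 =9457/16  =  591.06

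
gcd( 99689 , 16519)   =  1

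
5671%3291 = 2380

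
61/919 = 61/919 = 0.07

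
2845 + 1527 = 4372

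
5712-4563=1149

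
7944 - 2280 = 5664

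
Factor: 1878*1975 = 3709050 = 2^1* 3^1*5^2*79^1*  313^1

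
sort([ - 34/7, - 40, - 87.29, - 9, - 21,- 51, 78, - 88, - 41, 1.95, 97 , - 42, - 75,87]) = [ -88, - 87.29, - 75,-51, - 42, - 41, - 40, - 21,  -  9, - 34/7,1.95, 78,87,97]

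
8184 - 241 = 7943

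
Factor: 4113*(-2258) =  - 9287154 = -2^1*3^2 * 457^1*1129^1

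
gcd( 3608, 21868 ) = 44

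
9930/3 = 3310 = 3310.00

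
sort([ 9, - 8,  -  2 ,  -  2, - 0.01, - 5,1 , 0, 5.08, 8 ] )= [-8,  -  5, -2,  -  2,  -  0.01, 0, 1,  5.08,8,  9 ] 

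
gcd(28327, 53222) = 13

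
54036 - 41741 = 12295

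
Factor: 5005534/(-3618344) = - 2^( - 2) * 452293^ (  -  1)*2502767^1 = - 2502767/1809172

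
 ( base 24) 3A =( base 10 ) 82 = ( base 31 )2k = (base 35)2C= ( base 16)52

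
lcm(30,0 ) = 0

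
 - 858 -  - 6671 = 5813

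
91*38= 3458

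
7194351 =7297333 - 102982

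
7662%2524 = 90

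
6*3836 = 23016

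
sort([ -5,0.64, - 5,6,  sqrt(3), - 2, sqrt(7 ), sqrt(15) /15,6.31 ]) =[ - 5, - 5, - 2,sqrt ( 15)/15, 0.64 , sqrt(  3 ),sqrt (7), 6,6.31 ] 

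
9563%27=5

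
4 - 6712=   -  6708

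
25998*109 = 2833782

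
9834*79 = 776886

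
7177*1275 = 9150675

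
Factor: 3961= 17^1*233^1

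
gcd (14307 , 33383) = 4769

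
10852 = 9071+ 1781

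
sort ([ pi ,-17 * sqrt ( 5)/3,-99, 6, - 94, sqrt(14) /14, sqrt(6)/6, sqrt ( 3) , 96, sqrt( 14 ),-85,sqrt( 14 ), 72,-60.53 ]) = [ - 99, -94 , - 85, - 60.53 ,-17*sqrt( 5 )/3, sqrt ( 14)/14, sqrt( 6) /6,sqrt ( 3), pi, sqrt(14),sqrt( 14),6,72,96]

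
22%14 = 8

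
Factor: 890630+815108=2^1*167^1*5107^1  =  1705738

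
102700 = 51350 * 2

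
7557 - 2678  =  4879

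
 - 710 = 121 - 831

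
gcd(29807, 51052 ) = 1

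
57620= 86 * 670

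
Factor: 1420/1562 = 2^1 * 5^1*11^ ( - 1) = 10/11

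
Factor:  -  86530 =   -  2^1*5^1 * 17^1*509^1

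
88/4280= 11/535 = 0.02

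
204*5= 1020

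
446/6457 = 446/6457  =  0.07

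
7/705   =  7/705 = 0.01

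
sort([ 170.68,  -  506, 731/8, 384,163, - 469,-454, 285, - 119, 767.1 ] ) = [ - 506, - 469, - 454, - 119, 731/8,  163, 170.68, 285, 384, 767.1]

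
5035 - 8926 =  - 3891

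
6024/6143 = 6024/6143 = 0.98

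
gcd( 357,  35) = 7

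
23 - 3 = 20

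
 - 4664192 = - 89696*52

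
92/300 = 23/75 = 0.31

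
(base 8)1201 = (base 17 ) 23c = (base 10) 641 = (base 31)KL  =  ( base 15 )2CB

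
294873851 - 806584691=-511710840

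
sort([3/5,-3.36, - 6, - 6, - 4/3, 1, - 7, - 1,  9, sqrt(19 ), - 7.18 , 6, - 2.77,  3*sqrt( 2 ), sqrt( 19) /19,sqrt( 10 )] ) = [ - 7.18, - 7, - 6,-6,-3.36, - 2.77, - 4/3, - 1 , sqrt(19)/19,3/5,1, sqrt( 10), 3*sqrt(2), sqrt( 19), 6 , 9]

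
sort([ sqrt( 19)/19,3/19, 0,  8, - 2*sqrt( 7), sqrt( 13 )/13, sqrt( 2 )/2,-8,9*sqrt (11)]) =[ - 8 , - 2*sqrt(7) , 0, 3/19 , sqrt( 19 )/19,  sqrt( 13 ) /13 , sqrt(2)/2, 8 , 9*sqrt( 11)]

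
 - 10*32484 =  - 324840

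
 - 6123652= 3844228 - 9967880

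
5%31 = 5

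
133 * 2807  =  373331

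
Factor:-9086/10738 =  - 11^1*13^( - 1 )=-  11/13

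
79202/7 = 79202/7 = 11314.57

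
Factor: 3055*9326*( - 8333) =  -2^1*5^1*13^2*47^1*641^1*4663^1  =  - 237414919690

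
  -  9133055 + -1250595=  - 10383650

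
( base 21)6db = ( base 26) 48i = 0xb72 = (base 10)2930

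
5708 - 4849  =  859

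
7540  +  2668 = 10208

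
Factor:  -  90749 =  - 90749^1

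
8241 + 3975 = 12216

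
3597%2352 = 1245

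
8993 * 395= 3552235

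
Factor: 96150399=3^1*29^1*1105177^1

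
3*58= 174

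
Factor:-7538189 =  -47^1*160387^1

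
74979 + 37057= 112036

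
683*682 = 465806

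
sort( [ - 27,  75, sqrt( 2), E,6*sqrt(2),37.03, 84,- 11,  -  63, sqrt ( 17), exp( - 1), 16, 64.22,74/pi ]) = [-63,  -  27, - 11,exp(- 1), sqrt( 2),E,sqrt (17), 6*sqrt( 2), 16,74/pi, 37.03  ,  64.22, 75, 84]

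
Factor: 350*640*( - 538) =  - 120512000 = -2^9*5^3*7^1*269^1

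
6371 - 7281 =-910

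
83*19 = 1577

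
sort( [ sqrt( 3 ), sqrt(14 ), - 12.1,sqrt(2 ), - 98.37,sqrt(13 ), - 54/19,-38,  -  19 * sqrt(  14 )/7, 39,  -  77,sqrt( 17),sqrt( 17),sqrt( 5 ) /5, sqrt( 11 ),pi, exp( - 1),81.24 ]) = [ - 98.37,-77, - 38,- 12.1, - 19 * sqrt( 14 ) /7, - 54/19, exp( - 1 ), sqrt( 5 ) /5, sqrt(2 ),sqrt (3), pi, sqrt(11 ),sqrt( 13 ),sqrt( 14), sqrt( 17) , sqrt( 17 ), 39,81.24 ]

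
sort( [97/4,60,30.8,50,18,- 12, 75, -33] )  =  [ - 33,  -  12,18,97/4  ,  30.8,50 , 60, 75]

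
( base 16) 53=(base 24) 3B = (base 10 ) 83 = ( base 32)2j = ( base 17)4f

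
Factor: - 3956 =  - 2^2*23^1*43^1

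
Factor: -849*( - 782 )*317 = 210462006= 2^1*3^1*17^1*23^1*283^1*317^1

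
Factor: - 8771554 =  - 2^1*11^1*577^1*691^1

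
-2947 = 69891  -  72838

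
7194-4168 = 3026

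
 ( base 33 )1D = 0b101110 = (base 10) 46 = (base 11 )42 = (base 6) 114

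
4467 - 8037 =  - 3570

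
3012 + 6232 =9244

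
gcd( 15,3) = 3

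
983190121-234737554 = 748452567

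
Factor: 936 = 2^3*3^2*13^1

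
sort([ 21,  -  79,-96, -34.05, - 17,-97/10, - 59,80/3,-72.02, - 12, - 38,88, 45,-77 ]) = [ - 96,-79, - 77, - 72.02 ,-59,  -  38,-34.05, -17 , - 12,-97/10,21,80/3,45 , 88]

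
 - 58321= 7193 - 65514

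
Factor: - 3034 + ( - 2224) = -2^1*11^1*239^1 = - 5258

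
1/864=1/864  =  0.00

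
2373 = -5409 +7782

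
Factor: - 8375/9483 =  - 3^(-1)*5^3*29^( - 1)* 67^1*109^( - 1)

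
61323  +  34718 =96041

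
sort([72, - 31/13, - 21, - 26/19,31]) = [ - 21, - 31/13,-26/19 , 31,  72]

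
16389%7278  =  1833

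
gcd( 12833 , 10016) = 313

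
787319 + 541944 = 1329263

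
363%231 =132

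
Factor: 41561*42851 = 13^1*23^1*73^1*139^1*587^1 = 1780930411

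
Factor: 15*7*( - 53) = -3^1 * 5^1*7^1 * 53^1 = -5565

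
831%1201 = 831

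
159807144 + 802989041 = 962796185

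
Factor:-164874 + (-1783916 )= -1948790= -2^1*5^1*23^1*37^1*229^1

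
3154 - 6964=-3810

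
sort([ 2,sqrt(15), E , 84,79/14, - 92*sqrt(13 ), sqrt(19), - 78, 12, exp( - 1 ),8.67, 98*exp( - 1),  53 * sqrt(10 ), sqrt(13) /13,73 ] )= [-92*sqrt(13 ), - 78,sqrt(13)/13,exp (- 1 ),2,E,sqrt(15),sqrt( 19 ), 79/14,8.67,  12,98* exp( - 1) , 73, 84,53*sqrt(10) ] 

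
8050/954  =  4025/477 = 8.44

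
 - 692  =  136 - 828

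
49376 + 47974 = 97350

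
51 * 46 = 2346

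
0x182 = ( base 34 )bc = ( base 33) BN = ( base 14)1D8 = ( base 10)386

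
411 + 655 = 1066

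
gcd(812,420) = 28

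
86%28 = 2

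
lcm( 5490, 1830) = 5490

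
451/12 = 451/12=37.58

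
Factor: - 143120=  - 2^4 * 5^1 * 1789^1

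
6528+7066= 13594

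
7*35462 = 248234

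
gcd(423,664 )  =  1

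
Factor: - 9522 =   -  2^1 * 3^2*23^2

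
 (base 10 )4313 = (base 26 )69n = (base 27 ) 5ok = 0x10D9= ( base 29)53l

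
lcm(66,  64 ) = 2112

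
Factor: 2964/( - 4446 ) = -2^1*3^(-1 ) = - 2/3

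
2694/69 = 39 + 1/23 = 39.04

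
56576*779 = 44072704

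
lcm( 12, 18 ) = 36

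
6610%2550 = 1510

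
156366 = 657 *238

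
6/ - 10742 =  - 3/5371=- 0.00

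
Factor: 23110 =2^1*5^1*2311^1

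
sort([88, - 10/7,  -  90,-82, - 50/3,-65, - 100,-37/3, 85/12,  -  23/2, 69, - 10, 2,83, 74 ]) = [ - 100, - 90, - 82,  -  65,-50/3, - 37/3, -23/2 , - 10,  -  10/7, 2, 85/12,69, 74, 83,88 ]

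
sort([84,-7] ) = [ - 7, 84] 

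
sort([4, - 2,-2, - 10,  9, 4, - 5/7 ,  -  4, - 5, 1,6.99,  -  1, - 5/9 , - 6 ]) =[ - 10 ,-6, - 5, - 4, - 2,-2, - 1,  -  5/7, - 5/9,1,  4,4,6.99, 9 ]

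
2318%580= 578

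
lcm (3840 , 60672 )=303360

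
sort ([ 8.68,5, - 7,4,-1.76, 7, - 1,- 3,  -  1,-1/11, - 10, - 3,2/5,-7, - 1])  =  [  -  10, - 7, - 7, - 3 , - 3, - 1.76, - 1, - 1 , - 1, - 1/11, 2/5, 4,  5,7, 8.68]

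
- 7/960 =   -  1 + 953/960=- 0.01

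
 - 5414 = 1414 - 6828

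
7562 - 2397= 5165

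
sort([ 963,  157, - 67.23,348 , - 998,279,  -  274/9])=[ - 998, - 67.23 , - 274/9,  157,  279, 348,963] 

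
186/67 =186/67 = 2.78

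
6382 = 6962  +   - 580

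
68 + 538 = 606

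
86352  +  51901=138253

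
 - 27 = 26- 53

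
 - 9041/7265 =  - 9041/7265 =-1.24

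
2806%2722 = 84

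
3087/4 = 3087/4 = 771.75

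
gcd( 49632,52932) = 132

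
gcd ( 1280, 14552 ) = 8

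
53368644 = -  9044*( - 5901)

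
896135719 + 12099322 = 908235041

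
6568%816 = 40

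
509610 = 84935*6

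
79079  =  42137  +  36942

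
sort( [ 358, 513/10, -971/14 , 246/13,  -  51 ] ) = [  -  971/14, - 51, 246/13,513/10,358]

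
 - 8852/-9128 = 2213/2282 = 0.97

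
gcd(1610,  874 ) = 46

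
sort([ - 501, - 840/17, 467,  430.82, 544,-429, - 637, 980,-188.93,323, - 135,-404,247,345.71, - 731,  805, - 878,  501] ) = [ - 878,-731, - 637, - 501,- 429, - 404,-188.93,-135, - 840/17, 247  ,  323,345.71,430.82,467,501, 544,805, 980]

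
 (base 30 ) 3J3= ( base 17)B59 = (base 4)303021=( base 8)6311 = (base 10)3273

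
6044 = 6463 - 419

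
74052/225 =8228/25 = 329.12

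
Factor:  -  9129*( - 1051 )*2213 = 3^1*17^1*179^1*1051^1*2213^1 = 21232803327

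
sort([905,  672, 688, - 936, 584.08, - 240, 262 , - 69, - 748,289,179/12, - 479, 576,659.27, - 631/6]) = [ - 936, - 748, - 479, - 240, - 631/6, - 69,179/12, 262 , 289, 576, 584.08, 659.27  ,  672,  688, 905] 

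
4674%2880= 1794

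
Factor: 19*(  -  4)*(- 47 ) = 2^2*19^1*47^1 = 3572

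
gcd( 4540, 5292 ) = 4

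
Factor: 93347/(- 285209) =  -17^2*883^( - 1 ) = - 289/883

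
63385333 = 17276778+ 46108555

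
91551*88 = 8056488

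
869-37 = 832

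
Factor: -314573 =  - 7^1*44939^1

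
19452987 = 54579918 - 35126931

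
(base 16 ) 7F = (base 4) 1333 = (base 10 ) 127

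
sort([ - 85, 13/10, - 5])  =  [ - 85, - 5,13/10]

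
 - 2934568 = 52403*(-56) 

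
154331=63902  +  90429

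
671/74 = 671/74 = 9.07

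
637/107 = 5 + 102/107  =  5.95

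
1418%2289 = 1418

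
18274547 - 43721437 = - 25446890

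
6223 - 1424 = 4799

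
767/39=19 + 2/3 = 19.67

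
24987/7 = 3569 + 4/7 = 3569.57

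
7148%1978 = 1214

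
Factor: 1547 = 7^1*13^1 * 17^1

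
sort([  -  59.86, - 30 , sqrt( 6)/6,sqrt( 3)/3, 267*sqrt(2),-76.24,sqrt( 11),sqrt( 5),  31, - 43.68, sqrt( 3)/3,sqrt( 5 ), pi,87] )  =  [ - 76.24, - 59.86,- 43.68, - 30,  sqrt(6) /6,sqrt( 3 )/3,sqrt (3)/3,sqrt(5), sqrt(  5), pi  ,  sqrt (11 ),31,87, 267*sqrt(2 ) ] 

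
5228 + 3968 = 9196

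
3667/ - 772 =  - 19/4 = - 4.75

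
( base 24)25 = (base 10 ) 53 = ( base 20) 2D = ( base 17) 32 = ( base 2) 110101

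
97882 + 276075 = 373957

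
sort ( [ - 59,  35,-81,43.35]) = [ - 81, - 59, 35,43.35] 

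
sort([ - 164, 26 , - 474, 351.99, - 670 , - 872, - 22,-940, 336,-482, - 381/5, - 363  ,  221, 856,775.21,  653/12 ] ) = [ - 940, - 872, -670, - 482, - 474,-363, - 164, - 381/5,  -  22,26, 653/12,221,  336, 351.99, 775.21, 856]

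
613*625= 383125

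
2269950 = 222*10225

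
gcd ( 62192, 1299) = 1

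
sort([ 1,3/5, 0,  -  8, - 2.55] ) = [ -8,-2.55,0, 3/5,1] 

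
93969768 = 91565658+2404110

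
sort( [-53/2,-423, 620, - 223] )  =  [-423, - 223, - 53/2, 620 ] 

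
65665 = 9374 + 56291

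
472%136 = 64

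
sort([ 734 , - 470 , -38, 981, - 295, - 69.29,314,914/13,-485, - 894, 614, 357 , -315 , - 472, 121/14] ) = [-894, -485,- 472,- 470, - 315, - 295 , - 69.29, - 38,121/14 , 914/13,314 , 357, 614,  734,981]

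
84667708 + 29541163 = 114208871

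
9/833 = 9/833= 0.01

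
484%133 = 85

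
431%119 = 74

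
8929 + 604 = 9533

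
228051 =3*76017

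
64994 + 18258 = 83252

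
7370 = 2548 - - 4822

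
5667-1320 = 4347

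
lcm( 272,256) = 4352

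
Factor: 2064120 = 2^3*3^1*5^1* 103^1 * 167^1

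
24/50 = 12/25 = 0.48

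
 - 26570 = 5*(-5314 ) 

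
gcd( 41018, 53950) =2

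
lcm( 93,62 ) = 186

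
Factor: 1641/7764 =547/2588 = 2^( - 2 )*547^1 * 647^(-1)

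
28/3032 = 7/758 = 0.01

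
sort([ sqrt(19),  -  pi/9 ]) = [  -  pi/9, sqrt(19) ] 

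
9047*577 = 5220119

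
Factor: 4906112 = 2^7*38329^1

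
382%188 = 6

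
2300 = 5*460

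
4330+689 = 5019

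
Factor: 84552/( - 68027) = -2^3*3^1 *13^1*59^( - 1)*271^1*1153^( - 1) 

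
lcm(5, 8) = 40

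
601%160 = 121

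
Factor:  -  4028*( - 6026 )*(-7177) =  -2^3*19^1*23^1*53^1*131^1*7177^1 = - 174205368856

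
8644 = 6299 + 2345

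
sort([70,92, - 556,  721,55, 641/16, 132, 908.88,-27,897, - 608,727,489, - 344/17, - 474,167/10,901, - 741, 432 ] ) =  [ - 741, - 608,-556, - 474 , - 27, - 344/17, 167/10, 641/16 , 55,  70,92, 132, 432, 489, 721,727, 897,901, 908.88]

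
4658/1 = 4658 = 4658.00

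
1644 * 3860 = 6345840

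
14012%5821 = 2370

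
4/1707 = 4/1707 = 0.00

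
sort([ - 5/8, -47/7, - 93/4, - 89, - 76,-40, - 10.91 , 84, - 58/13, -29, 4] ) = [-89, - 76,-40,-29, - 93/4  , - 10.91, - 47/7, - 58/13,-5/8,  4,84 ]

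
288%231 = 57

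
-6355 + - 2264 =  - 8619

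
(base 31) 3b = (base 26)40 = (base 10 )104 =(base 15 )6E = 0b1101000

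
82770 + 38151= 120921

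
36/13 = 36/13 = 2.77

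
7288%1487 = 1340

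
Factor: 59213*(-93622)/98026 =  -2771819743/49013=- 7^1*11^1*23^( - 1)*769^1 * 2131^( - 1)*46811^1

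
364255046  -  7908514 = 356346532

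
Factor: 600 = 2^3*3^1  *5^2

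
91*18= 1638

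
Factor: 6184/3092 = 2^1 = 2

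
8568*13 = 111384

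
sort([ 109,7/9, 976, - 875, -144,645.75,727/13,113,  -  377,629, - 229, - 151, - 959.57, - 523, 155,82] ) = [-959.57,- 875, - 523,  -  377 , - 229,-151,-144,7/9,  727/13,82,109,113,155,629, 645.75,976 ]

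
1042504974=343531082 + 698973892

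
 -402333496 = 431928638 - 834262134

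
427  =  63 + 364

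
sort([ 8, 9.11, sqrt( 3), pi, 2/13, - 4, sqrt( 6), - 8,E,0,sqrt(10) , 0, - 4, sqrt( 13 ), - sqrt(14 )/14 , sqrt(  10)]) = [ - 8, - 4, - 4, - sqrt (14) /14, 0, 0, 2/13, sqrt(3), sqrt ( 6), E,pi, sqrt( 10 ),sqrt(  10),sqrt( 13), 8  ,  9.11] 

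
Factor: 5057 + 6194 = 11251 = 11251^1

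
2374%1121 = 132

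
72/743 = 72/743 =0.10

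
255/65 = 51/13 = 3.92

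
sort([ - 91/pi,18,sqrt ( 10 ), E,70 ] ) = [-91/pi,E,sqrt(10 ),18,70 ] 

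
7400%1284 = 980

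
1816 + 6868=8684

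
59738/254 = 235  +  24/127 = 235.19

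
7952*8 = 63616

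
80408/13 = 80408/13 = 6185.23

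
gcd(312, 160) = 8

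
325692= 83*3924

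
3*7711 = 23133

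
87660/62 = 1413 + 27/31 = 1413.87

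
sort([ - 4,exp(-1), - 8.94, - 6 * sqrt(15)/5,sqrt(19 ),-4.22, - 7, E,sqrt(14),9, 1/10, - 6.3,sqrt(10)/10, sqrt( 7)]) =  [ - 8.94, - 7, - 6.3, - 6*sqrt(15 )/5, - 4.22, - 4,1/10,sqrt( 10 )/10,exp (-1),sqrt(7 ),E, sqrt(14) , sqrt( 19), 9]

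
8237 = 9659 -1422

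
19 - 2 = 17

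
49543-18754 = 30789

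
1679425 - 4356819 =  - 2677394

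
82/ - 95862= - 1 + 47890/47931 =- 0.00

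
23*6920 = 159160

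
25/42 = 25/42 = 0.60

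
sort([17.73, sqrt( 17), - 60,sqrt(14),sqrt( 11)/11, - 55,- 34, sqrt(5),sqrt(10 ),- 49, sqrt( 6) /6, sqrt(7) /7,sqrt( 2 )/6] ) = [ - 60, - 55, - 49,-34,sqrt( 2 ) /6, sqrt(11) /11,sqrt ( 7 ) /7, sqrt( 6 ) /6,sqrt( 5 ), sqrt( 10 ),  sqrt(14 ), sqrt(17), 17.73] 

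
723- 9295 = - 8572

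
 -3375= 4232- 7607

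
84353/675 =84353/675=124.97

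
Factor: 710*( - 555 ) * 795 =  - 313269750 = -2^1*3^2*5^3*37^1*53^1*71^1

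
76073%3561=1292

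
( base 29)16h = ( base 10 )1032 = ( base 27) 1b6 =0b10000001000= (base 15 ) 48C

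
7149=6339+810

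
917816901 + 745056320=1662873221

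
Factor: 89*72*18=2^4*3^4 * 89^1= 115344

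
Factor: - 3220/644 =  - 5^1 = - 5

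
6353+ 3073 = 9426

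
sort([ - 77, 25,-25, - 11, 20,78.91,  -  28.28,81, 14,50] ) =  [  -  77, - 28.28,  -  25,  -  11  ,  14, 20, 25, 50, 78.91, 81 ]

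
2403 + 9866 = 12269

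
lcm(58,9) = 522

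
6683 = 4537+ 2146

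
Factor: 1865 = 5^1*373^1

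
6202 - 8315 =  - 2113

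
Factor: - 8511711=-3^1*13^1*218249^1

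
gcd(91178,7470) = 2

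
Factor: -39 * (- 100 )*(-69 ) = -2^2*3^2*5^2*13^1 * 23^1  =  - 269100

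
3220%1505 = 210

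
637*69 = 43953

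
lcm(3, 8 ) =24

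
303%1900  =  303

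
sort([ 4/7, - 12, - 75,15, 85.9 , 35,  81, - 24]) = [-75, - 24 ,-12,  4/7,15, 35,81, 85.9] 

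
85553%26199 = 6956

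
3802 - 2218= 1584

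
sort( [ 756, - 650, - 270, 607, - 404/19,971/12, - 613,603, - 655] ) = [ - 655, - 650, - 613, - 270, - 404/19,971/12,603,607,756]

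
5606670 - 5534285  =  72385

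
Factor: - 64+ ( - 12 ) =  - 76 = - 2^2*19^1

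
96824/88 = 12103/11 = 1100.27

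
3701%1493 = 715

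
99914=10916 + 88998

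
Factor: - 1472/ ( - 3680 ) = 2/5 =2^1*5^( - 1 )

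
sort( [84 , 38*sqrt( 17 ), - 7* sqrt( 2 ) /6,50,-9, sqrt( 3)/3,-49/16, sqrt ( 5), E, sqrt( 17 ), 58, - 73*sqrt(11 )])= [-73 *sqrt( 11 ), - 9,-49/16 , - 7*sqrt( 2) /6, sqrt(3) /3, sqrt(5), E, sqrt( 17 ), 50, 58, 84,  38*sqrt( 17) ]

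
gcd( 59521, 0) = 59521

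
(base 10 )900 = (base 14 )484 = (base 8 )1604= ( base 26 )18G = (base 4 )32010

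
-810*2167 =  - 1755270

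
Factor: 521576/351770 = 2^2*5^( - 1 ) * 11^1*29^( - 1)*1213^( - 1)*5927^1 = 260788/175885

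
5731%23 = 4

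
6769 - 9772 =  - 3003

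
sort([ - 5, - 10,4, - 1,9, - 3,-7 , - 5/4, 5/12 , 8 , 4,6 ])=[ - 10, - 7, - 5, - 3,-5/4,- 1,5/12, 4,4,6, 8,9 ] 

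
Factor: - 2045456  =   - 2^4 * 7^2*2609^1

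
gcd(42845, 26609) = 451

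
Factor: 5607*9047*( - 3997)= - 3^2*7^2 * 83^1*89^1*109^1*571^1  =  - 202753936413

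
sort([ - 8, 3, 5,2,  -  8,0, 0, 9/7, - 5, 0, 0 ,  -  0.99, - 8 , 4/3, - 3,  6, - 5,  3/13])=[-8, - 8, - 8, - 5,  -  5, -3,-0.99, 0, 0,  0, 0,3/13,9/7, 4/3 , 2,  3 , 5, 6 ] 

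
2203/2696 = 2203/2696 = 0.82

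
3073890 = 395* 7782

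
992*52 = 51584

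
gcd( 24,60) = 12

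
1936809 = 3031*639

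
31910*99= 3159090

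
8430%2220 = 1770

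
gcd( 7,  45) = 1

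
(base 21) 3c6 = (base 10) 1581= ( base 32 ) 1HD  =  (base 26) 28L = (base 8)3055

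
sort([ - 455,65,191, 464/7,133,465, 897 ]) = [ - 455, 65,464/7,133, 191, 465, 897 ]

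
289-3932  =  -3643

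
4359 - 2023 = 2336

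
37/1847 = 37/1847 = 0.02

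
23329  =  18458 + 4871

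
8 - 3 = 5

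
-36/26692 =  - 9/6673  =  - 0.00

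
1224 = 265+959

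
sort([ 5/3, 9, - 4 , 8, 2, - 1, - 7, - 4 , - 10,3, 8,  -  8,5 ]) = [-10,-8,  -  7, - 4, - 4, - 1, 5/3, 2 , 3,5, 8,8,9]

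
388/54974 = 194/27487 = 0.01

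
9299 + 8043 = 17342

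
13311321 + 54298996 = 67610317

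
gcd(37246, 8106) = 2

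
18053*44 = 794332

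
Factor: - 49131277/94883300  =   - 2^ ( - 2)* 5^( - 2)*13^1*131^( - 1) * 7243^(-1)*3779329^1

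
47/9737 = 47/9737 = 0.00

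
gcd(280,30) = 10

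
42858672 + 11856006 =54714678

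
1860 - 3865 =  - 2005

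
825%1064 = 825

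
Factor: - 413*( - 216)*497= 44336376 = 2^3* 3^3*7^2 * 59^1 * 71^1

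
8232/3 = 2744=2744.00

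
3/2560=3/2560 = 0.00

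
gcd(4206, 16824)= 4206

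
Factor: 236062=2^1*17^1*53^1*131^1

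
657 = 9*73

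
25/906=25/906= 0.03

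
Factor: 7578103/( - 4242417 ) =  - 3^( - 1 ) * 13^1*421^(  -  1)*3359^( - 1)*582931^1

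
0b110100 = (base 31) 1l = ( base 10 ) 52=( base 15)37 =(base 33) 1J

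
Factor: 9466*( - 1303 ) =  - 12334198 = -2^1*1303^1*4733^1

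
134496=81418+53078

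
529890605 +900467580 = 1430358185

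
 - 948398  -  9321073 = -10269471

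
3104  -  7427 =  - 4323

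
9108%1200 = 708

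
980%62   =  50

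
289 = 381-92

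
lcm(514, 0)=0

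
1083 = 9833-8750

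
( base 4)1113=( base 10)87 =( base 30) 2r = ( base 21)43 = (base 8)127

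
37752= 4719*8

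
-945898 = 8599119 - 9545017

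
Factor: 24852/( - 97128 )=-109/426 = - 2^( - 1)*3^( -1)*71^( - 1 )*109^1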